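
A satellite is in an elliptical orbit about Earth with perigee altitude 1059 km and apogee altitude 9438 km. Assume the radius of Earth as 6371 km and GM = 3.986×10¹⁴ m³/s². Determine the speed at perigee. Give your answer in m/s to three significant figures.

v ≈ 8540 m/s

r_p = 6371 + 1059 = 7430.0 km = 7.4300×10⁶ m.
r_a = 6371 + 9438 = 15809 km = 1.5809×10⁷ m.
Semi-major axis a = (r_p + r_a)/2 = 11620 km = 1.162×10⁷ m.
Vis-viva: v² = μ(2/r − 1/a) = 3.986×10¹⁴ × (2.692×10⁻⁷ − 8.606×10⁻⁸) = 7.299×10⁷ m²/s².
v = 8543 m/s.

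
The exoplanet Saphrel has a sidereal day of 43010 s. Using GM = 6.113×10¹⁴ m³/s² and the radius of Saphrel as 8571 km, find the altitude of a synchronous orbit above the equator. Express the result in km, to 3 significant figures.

A synchronous orbit has period T, so by Kepler's third law a = (μT²/4π²)^(1/3).
μT²/4π² = 6.113×10¹⁴ × (4.301×10⁴)² / 39.48 = 2.864×10²² m³.
a = 3.060×10⁷ m = 30597 km.
Altitude h = a − R = 30597 − 8571 = 22026 km.

h_sync ≈ 22000 km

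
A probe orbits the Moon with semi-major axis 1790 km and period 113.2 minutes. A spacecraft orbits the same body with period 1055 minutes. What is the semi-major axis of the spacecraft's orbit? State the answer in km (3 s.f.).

Kepler's third law: a³ ∝ T², so a₂ = a₁ (T₂/T₁)^(2/3).
T₂/T₁ = 9.320, (T₂/T₁)^(2/3) = 4.429.
a₂ = 1790 × 4.429 = 7927 km.

a₂ ≈ 7930 km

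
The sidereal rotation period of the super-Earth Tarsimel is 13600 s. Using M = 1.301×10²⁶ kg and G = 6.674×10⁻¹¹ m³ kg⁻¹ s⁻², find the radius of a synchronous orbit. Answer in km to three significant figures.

μ = GM = 6.674×10⁻¹¹ × 1.301×10²⁶ = 8.683×10¹⁵ m³/s².
A synchronous orbit has period T, so by Kepler's third law a = (μT²/4π²)^(1/3).
μT²/4π² = 8.683×10¹⁵ × (1.360×10⁴)² / 39.48 = 4.068×10²² m³.
a = 3.439×10⁷ m = 34392 km.

r_sync ≈ 34400 km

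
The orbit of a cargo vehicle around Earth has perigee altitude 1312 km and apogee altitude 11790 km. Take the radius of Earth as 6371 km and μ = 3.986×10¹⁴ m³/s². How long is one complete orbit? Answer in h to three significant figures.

T ≈ 4.06 h

r_p = 6371 + 1312 = 7683.0 km = 7.6830×10⁶ m.
r_a = 6371 + 11790 = 18161 km = 1.8161×10⁷ m.
Semi-major axis a = (r_p + r_a)/2 = (7683.0 + 18161)/2 = 12922 km = 1.292×10⁷ m.
By Kepler's third law T = 2π√(a³/μ) = 2π × 2.327×10³ = 1.462×10⁴ s.
= 4.061 h.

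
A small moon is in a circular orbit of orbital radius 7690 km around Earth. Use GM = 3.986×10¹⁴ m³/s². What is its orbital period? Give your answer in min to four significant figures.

r = 7690 km = 7.690×10⁶ m.
Kepler's third law: T = 2π√(r³/μ) = 2π√((7.690×10⁶)³ / 3.986×10¹⁴).
r³/μ = 1.141×10⁶ s², so T = 2π × 1.068×10³ = 6.711×10³ s.
Converting: 6.711×10³ s ÷ 60.00 = 111.9 min.

T ≈ 111.9 min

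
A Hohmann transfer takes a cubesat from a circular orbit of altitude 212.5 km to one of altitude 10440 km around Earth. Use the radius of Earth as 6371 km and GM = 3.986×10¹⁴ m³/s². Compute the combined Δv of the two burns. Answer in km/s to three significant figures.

r₁ = 6371 + 212.5 = 6583.5 km = 6.5835×10⁶ m.
r₂ = 6371 + 10440 = 16811 km = 1.6811×10⁷ m.
Transfer ellipse a_t = (r₁ + r₂)/2 = 1.170×10⁷ m.
At r₁: circular v_c1 = √(μ/r₁) = 7781 m/s; transfer-perigee v_p = √[μ(2/r₁ − 1/a_t)] = 9328 m/s.
Δv₁ = v_p − v_c1 = 1547 m/s.
At r₂: circular v_c2 = √(μ/r₂) = 4869 m/s; transfer-apogee v_a = √[μ(2/r₂ − 1/a_t)] = 3653 m/s.
Δv₂ = v_c2 − v_a = 1216 m/s.
Total Δv = Δv₁ + Δv₂ = 2763 m/s = 2.763 km/s.

Δv_total ≈ 2.76 km/s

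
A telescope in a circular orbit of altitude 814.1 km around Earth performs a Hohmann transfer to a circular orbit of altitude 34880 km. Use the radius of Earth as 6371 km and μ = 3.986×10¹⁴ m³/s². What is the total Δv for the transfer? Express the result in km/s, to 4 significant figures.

r₁ = 6371 + 814.1 = 7185.1 km = 7.1851×10⁶ m.
r₂ = 6371 + 34880 = 41251 km = 4.1251×10⁷ m.
Transfer ellipse a_t = (r₁ + r₂)/2 = 2.422×10⁷ m.
At r₁: circular v_c1 = √(μ/r₁) = 7448 m/s; transfer-perigee v_p = √[μ(2/r₁ − 1/a_t)] = 9721 m/s.
Δv₁ = v_p − v_c1 = 2273 m/s.
At r₂: circular v_c2 = √(μ/r₂) = 3109 m/s; transfer-apogee v_a = √[μ(2/r₂ − 1/a_t)] = 1693 m/s.
Δv₂ = v_c2 − v_a = 1415 m/s.
Total Δv = Δv₁ + Δv₂ = 3688 m/s = 3.688 km/s.

Δv_total ≈ 3.688 km/s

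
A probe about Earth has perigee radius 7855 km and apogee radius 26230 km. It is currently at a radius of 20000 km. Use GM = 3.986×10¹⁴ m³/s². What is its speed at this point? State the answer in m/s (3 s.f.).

Semi-major axis a = (r_p + r_a)/2 = 17042 km = 1.704×10⁷ m.
Vis-viva: v² = μ(2/r − 1/a) = 3.986×10¹⁴ × (1.000×10⁻⁷ − 5.868×10⁻⁸) = 1.647×10⁷ m²/s².
v = 4058 m/s.

v ≈ 4060 m/s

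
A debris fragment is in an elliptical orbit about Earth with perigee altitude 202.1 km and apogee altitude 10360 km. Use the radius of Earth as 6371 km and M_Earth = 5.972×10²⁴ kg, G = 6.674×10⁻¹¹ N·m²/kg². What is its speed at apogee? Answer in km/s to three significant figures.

v ≈ 3.67 km/s

μ = GM = 6.674×10⁻¹¹ × 5.972×10²⁴ = 3.986×10¹⁴ m³/s².
r_p = 6371 + 202.1 = 6573.1 km = 6.5731×10⁶ m.
r_a = 6371 + 10360 = 16731 km = 1.6731×10⁷ m.
Semi-major axis a = (r_p + r_a)/2 = 11652 km = 1.165×10⁷ m.
Vis-viva: v² = μ(2/r − 1/a) = 3.986×10¹⁴ × (1.195×10⁻⁷ − 8.582×10⁻⁸) = 1.344×10⁷ m²/s².
v = 3666 m/s = 3.666 km/s.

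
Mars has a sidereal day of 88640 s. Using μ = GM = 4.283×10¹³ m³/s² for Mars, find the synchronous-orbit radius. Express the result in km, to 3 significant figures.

r_sync ≈ 20400 km

A synchronous orbit has period T, so by Kepler's third law a = (μT²/4π²)^(1/3).
μT²/4π² = 4.283×10¹³ × (8.864×10⁴)² / 39.48 = 8.524×10²¹ m³.
a = 2.043×10⁷ m = 20428 km.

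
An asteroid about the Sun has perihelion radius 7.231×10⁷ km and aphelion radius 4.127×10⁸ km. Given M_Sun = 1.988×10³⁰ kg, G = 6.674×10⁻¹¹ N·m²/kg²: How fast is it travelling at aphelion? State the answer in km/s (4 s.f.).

μ = GM = 6.674×10⁻¹¹ × 1.988×10³⁰ = 1.327×10²⁰ m³/s².
Semi-major axis a = (r_p + r_a)/2 = 2.4250×10⁸ km = 2.425×10¹¹ m.
Vis-viva: v² = μ(2/r − 1/a) = 1.327×10²⁰ × (4.846×10⁻¹² − 4.124×10⁻¹²) = 9.586×10⁷ m²/s².
v = 9791 m/s = 9.791 km/s.

v ≈ 9.791 km/s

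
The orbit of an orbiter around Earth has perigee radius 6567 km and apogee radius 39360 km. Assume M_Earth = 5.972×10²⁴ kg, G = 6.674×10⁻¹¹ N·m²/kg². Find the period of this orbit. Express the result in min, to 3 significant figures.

μ = GM = 6.674×10⁻¹¹ × 5.972×10²⁴ = 3.986×10¹⁴ m³/s².
Semi-major axis a = (r_p + r_a)/2 = (6567.0 + 39360)/2 = 22964 km = 2.296×10⁷ m.
By Kepler's third law T = 2π√(a³/μ) = 2π × 5.512×10³ = 3.463×10⁴ s.
= 577.2 min.

T ≈ 577 min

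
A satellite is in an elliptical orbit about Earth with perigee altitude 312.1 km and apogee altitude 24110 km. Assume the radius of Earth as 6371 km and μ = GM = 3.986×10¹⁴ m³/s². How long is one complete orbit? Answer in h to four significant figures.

T ≈ 7.002 h

r_p = 6371 + 312.1 = 6683.1 km = 6.6831×10⁶ m.
r_a = 6371 + 24110 = 30481 km = 3.0481×10⁷ m.
Semi-major axis a = (r_p + r_a)/2 = (6683.1 + 30481)/2 = 18582 km = 1.858×10⁷ m.
By Kepler's third law T = 2π√(a³/μ) = 2π × 4.012×10³ = 2.521×10⁴ s.
= 7.002 h.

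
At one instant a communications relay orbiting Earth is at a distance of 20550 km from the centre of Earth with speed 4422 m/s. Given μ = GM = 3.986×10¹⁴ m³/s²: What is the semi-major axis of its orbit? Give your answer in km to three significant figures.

r = 2.055×10⁷ m.
Vis-viva rearranged: 1/a = 2/r − v²/μ = 9.732×10⁻⁸ − 4.906×10⁻⁸ = 4.827×10⁻⁸ m⁻¹.
a = 2.072×10⁷ m = 20718 km.

a ≈ 20700 km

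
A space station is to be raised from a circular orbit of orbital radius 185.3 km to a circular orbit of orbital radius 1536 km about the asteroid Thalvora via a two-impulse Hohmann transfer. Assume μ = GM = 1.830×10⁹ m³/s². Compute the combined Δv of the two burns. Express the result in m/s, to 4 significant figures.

Δv_total ≈ 51.88 m/s

r₁ = 185.3 km = 1.853×10⁵ m.
r₂ = 1536 km = 1.536×10⁶ m.
Transfer ellipse a_t = (r₁ + r₂)/2 = 8.606×10⁵ m.
At r₁: circular v_c1 = √(μ/r₁) = 99.38 m/s; transfer-periapsis v_p = √[μ(2/r₁ − 1/a_t)] = 132.8 m/s.
Δv₁ = v_p − v_c1 = 33.38 m/s.
At r₂: circular v_c2 = √(μ/r₂) = 34.52 m/s; transfer-apoapsis v_a = √[μ(2/r₂ − 1/a_t)] = 16.02 m/s.
Δv₂ = v_c2 − v_a = 18.50 m/s.
Total Δv = Δv₁ + Δv₂ = 51.88 m/s.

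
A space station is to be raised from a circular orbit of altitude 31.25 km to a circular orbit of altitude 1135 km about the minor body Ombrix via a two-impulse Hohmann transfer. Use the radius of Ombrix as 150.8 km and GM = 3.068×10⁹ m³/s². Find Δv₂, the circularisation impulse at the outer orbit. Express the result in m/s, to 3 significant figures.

r₁ = 150.8 + 31.25 = 182.05 km = 1.8205×10⁵ m.
r₂ = 150.8 + 1135 = 1285.8 km = 1.2858×10⁶ m.
Transfer ellipse a_t = (r₁ + r₂)/2 = 7.339×10⁵ m.
At r₁: circular v_c1 = √(μ/r₁) = 129.8 m/s; transfer-periapsis v_p = √[μ(2/r₁ − 1/a_t)] = 171.8 m/s.
At r₂: circular v_c2 = √(μ/r₂) = 48.85 m/s; transfer-apoapsis v_a = √[μ(2/r₂ − 1/a_t)] = 24.33 m/s.
Δv₂ = v_c2 − v_a = 24.52 m/s.

Δv ≈ 24.5 m/s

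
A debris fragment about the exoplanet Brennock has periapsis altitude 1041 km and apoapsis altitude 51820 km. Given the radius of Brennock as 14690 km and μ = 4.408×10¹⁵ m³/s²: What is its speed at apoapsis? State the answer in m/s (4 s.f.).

r_p = 14690 + 1041 = 15731 km = 1.5731×10⁷ m.
r_a = 14690 + 51820 = 66510 km = 6.6510×10⁷ m.
Semi-major axis a = (r_p + r_a)/2 = 41120 km = 4.112×10⁷ m.
Vis-viva: v² = μ(2/r − 1/a) = 4.408×10¹⁵ × (3.007×10⁻⁸ − 2.432×10⁻⁸) = 2.535×10⁷ m²/s².
v = 5035 m/s.

v ≈ 5035 m/s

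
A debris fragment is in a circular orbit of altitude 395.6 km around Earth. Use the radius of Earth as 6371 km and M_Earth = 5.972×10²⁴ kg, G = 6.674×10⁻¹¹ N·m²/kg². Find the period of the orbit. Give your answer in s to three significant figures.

μ = GM = 6.674×10⁻¹¹ × 5.972×10²⁴ = 3.986×10¹⁴ m³/s².
r = 6371 + 395.6 = 6766.6 km = 6.7666×10⁶ m.
Kepler's third law: T = 2π√(r³/μ) = 2π√((6.767×10⁶)³ / 3.986×10¹⁴).
r³/μ = 7.773×10⁵ s², so T = 2π × 8.817×10² = 5.540×10³ s.

T ≈ 5540 s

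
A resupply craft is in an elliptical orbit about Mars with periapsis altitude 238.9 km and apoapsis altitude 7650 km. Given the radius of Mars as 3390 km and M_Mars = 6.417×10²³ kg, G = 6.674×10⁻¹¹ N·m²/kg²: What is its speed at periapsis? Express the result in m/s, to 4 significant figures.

v ≈ 4215 m/s

μ = GM = 6.674×10⁻¹¹ × 6.417×10²³ = 4.283×10¹³ m³/s².
r_p = 3390 + 238.9 = 3628.9 km = 3.6289×10⁶ m.
r_a = 3390 + 7650 = 11040 km = 1.1040×10⁷ m.
Semi-major axis a = (r_p + r_a)/2 = 7334.4 km = 7.334×10⁶ m.
Vis-viva: v² = μ(2/r − 1/a) = 4.283×10¹³ × (5.511×10⁻⁷ − 1.363×10⁻⁷) = 1.776×10⁷ m²/s².
v = 4215 m/s.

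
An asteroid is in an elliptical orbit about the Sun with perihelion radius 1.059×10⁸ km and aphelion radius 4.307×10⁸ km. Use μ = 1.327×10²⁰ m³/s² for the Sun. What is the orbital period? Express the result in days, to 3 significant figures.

Semi-major axis a = (r_p + r_a)/2 = (1.0590×10⁸ + 4.3070×10⁸)/2 = 2.6830×10⁸ km = 2.683×10¹¹ m.
By Kepler's third law T = 2π√(a³/μ) = 2π × 1.206×10⁷ = 7.580×10⁷ s.
= 877.3 days.

T ≈ 877 days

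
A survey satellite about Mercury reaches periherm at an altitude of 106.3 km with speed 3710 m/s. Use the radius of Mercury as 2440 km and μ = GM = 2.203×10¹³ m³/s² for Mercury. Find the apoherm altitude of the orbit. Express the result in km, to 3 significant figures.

apoherm altitude ≈ 7460 km

r_p = 2440 + 106.3 = 2546.3 km = 2.546×10⁶ m.
Specific energy ε = v²/2 − μ/r = -1.770×10⁶ J/kg, so a = −μ/(2ε) = 6.224×10⁶ m.
The apsides satisfy r_p + r_a = 2a, so the apoherm radius is 2a − r_p = 9.902×10⁶ m = 9902.0 km.
Apoherm altitude = 9902.0 − 2440 = 7462.0 km.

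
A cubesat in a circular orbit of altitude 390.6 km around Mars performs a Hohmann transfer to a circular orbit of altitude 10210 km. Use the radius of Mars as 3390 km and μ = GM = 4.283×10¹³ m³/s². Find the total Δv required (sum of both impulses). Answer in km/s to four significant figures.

r₁ = 3390 + 390.6 = 3780.6 km = 3.7806×10⁶ m.
r₂ = 3390 + 10210 = 13600 km = 1.3600×10⁷ m.
Transfer ellipse a_t = (r₁ + r₂)/2 = 8.690×10⁶ m.
At r₁: circular v_c1 = √(μ/r₁) = 3366 m/s; transfer-periapsis v_p = √[μ(2/r₁ − 1/a_t)] = 4211 m/s.
Δv₁ = v_p − v_c1 = 844.8 m/s.
At r₂: circular v_c2 = √(μ/r₂) = 1775 m/s; transfer-apoapsis v_a = √[μ(2/r₂ − 1/a_t)] = 1170 m/s.
Δv₂ = v_c2 − v_a = 604.1 m/s.
Total Δv = Δv₁ + Δv₂ = 1449 m/s = 1.449 km/s.

Δv_total ≈ 1.449 km/s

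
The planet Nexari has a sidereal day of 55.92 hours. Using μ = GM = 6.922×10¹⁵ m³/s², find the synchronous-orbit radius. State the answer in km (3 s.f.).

T = 55.92 hours = 2.013×10⁵ s.
A synchronous orbit has period T, so by Kepler's third law a = (μT²/4π²)^(1/3).
μT²/4π² = 6.922×10¹⁵ × (2.013×10⁵)² / 39.48 = 7.106×10²⁴ m³.
a = 1.923×10⁸ m = 1.9225×10⁵ km.

r_sync ≈ 1.92×10⁵ km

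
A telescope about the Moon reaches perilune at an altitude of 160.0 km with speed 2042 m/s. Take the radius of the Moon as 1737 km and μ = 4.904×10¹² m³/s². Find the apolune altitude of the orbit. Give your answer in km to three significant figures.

apolune altitude ≈ 6170 km

r_p = 1737 + 160.0 = 1897.0 km = 1.897×10⁶ m.
Specific energy ε = v²/2 − μ/r = -5.003×10⁵ J/kg, so a = −μ/(2ε) = 4.902×10⁶ m.
The apsides satisfy r_p + r_a = 2a, so the apolune radius is 2a − r_p = 7.906×10⁶ m = 7906.1 km.
Apolune altitude = 7906.1 − 1737 = 6169.1 km.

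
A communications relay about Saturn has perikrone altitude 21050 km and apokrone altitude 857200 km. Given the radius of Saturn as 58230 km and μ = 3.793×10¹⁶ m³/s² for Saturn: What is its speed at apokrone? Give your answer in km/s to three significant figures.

r_p = 58230 + 21050 = 79280 km = 7.9280×10⁷ m.
r_a = 58230 + 857200 = 915430 km = 9.1543×10⁸ m.
Semi-major axis a = (r_p + r_a)/2 = 4.9736×10⁵ km = 4.974×10⁸ m.
Vis-viva: v² = μ(2/r − 1/a) = 3.793×10¹⁶ × (2.185×10⁻⁹ − 2.011×10⁻⁹) = 6.605×10⁶ m²/s².
v = 2570 m/s = 2.570 km/s.

v ≈ 2.57 km/s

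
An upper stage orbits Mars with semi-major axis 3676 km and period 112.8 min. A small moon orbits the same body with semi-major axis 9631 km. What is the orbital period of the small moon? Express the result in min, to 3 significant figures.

Kepler's third law: T² ∝ a³, so T₂ = T₁ (a₂/a₁)^(3/2).
a₂/a₁ = 2.620, (a₂/a₁)^(3/2) = 4.241.
T₂ = 112.8 × 4.241 = 478.4 min.

T₂ ≈ 478 min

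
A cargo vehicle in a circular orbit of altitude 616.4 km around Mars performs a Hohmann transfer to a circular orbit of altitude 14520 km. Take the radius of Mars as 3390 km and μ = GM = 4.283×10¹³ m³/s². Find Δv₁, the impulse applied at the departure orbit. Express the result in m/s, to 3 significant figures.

Δv ≈ 910 m/s

r₁ = 3390 + 616.4 = 4006.4 km = 4.0064×10⁶ m.
r₂ = 3390 + 14520 = 17910 km = 1.7910×10⁷ m.
Transfer ellipse a_t = (r₁ + r₂)/2 = 1.096×10⁷ m.
At r₁: circular v_c1 = √(μ/r₁) = 3270 m/s; transfer-periapsis v_p = √[μ(2/r₁ − 1/a_t)] = 4180 m/s.
Δv₁ = v_p − v_c1 = 910.4 m/s.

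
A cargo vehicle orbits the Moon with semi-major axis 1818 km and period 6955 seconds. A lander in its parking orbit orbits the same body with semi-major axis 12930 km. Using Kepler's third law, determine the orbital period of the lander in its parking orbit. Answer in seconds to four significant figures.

T₂ ≈ 1.319×10⁵ seconds

Kepler's third law: T² ∝ a³, so T₂ = T₁ (a₂/a₁)^(3/2).
a₂/a₁ = 7.112, (a₂/a₁)^(3/2) = 18.97.
T₂ = 6955 × 18.97 = 1.319×10⁵ seconds.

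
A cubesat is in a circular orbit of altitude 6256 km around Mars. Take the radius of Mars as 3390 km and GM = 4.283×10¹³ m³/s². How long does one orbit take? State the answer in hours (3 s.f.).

T ≈ 7.99 hours

r = 3390 + 6256 = 9646.0 km = 9.6460×10⁶ m.
Kepler's third law: T = 2π√(r³/μ) = 2π√((9.646×10⁶)³ / 4.283×10¹³).
r³/μ = 2.096×10⁷ s², so T = 2π × 4.578×10³ = 2.876×10⁴ s.
Converting: 2.876×10⁴ s ÷ 3600 = 7.990 hours.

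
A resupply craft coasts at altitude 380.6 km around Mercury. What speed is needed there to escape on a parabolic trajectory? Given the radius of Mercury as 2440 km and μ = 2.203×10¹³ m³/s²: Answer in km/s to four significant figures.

r = 2440 + 380.6 = 2820.6 km = 2.8206×10⁶ m.
Escape speed v_esc = √(2μ/r) = √(2 × 2.203×10¹³ / 2.821×10⁶) = √(1.562×10⁷) = 3952 m/s.
= 3.952 km/s.

v_esc ≈ 3.952 km/s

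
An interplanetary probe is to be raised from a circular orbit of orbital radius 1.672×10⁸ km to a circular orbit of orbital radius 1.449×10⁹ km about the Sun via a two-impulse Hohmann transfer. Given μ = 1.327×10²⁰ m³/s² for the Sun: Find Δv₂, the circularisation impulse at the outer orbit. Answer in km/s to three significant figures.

Δv ≈ 5.22 km/s

r₁ = 1.672×10⁸ km = 1.672×10¹¹ m.
r₂ = 1.449×10⁹ km = 1.449×10¹² m.
Transfer ellipse a_t = (r₁ + r₂)/2 = 8.081×10¹¹ m.
At r₁: circular v_c1 = √(μ/r₁) = 28170 m/s; transfer-perihelion v_p = √[μ(2/r₁ − 1/a_t)] = 37720 m/s.
At r₂: circular v_c2 = √(μ/r₂) = 9570 m/s; transfer-aphelion v_a = √[μ(2/r₂ − 1/a_t)] = 4353 m/s.
Δv₂ = v_c2 − v_a = 5217 m/s.
= 5.217 km/s.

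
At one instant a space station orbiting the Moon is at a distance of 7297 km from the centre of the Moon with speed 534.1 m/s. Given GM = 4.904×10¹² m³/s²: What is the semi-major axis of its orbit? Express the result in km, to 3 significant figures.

a ≈ 4630 km

r = 7.297×10⁶ m.
Specific orbital energy ε = v²/2 − μ/r = (534.1)²/2 − 4.904×10¹²/7.297×10⁶ = -5.294×10⁵ J/kg.
Since ε = −μ/(2a), a = −μ/(2ε) = 4.631×10⁶ m = 4631.4 km.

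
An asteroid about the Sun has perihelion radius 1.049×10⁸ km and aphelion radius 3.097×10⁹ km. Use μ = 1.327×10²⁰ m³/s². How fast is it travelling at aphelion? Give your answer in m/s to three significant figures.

v ≈ 1680 m/s

Semi-major axis a = (r_p + r_a)/2 = 1.6010×10⁹ km = 1.601×10¹² m.
Vis-viva: v² = μ(2/r − 1/a) = 1.327×10²⁰ × (6.458×10⁻¹³ − 6.246×10⁻¹³) = 2.808×10⁶ m²/s².
v = 1676 m/s.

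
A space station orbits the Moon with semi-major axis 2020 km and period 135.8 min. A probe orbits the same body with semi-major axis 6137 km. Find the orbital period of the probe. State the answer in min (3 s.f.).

T₂ ≈ 719 min

Kepler's third law: T² ∝ a³, so T₂ = T₁ (a₂/a₁)^(3/2).
a₂/a₁ = 3.038, (a₂/a₁)^(3/2) = 5.296.
T₂ = 135.8 × 5.296 = 719.1 min.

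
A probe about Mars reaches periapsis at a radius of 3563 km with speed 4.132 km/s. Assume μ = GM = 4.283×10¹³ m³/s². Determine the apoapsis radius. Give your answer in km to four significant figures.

apoapsis radius ≈ 8730 km

r_p = 3.563×10⁶ m.
Specific energy ε = v²/2 − μ/r = -3.484×10⁶ J/kg, so a = −μ/(2ε) = 6.147×10⁶ m.
The apsides satisfy r_p + r_a = 2a, so the apoapsis radius is 2a − r_p = 8.730×10⁶ m = 8730.1 km.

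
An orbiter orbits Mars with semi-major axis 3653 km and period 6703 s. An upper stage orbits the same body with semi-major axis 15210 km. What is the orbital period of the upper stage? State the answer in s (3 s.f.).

T₂ ≈ 56900 s

Kepler's third law: T² ∝ a³, so T₂ = T₁ (a₂/a₁)^(3/2).
a₂/a₁ = 4.164, (a₂/a₁)^(3/2) = 8.496.
T₂ = 6703 × 8.496 = 56950 s.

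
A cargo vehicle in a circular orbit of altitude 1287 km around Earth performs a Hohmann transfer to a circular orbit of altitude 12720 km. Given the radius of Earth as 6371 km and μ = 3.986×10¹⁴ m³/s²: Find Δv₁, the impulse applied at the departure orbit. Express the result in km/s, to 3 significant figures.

Δv ≈ 1.41 km/s

r₁ = 6371 + 1287 = 7658.0 km = 7.6580×10⁶ m.
r₂ = 6371 + 12720 = 19091 km = 1.9091×10⁷ m.
Transfer ellipse a_t = (r₁ + r₂)/2 = 1.337×10⁷ m.
At r₁: circular v_c1 = √(μ/r₁) = 7215 m/s; transfer-perigee v_p = √[μ(2/r₁ − 1/a_t)] = 8620 m/s.
Δv₁ = v_p − v_c1 = 1405 m/s.
= 1.405 km/s.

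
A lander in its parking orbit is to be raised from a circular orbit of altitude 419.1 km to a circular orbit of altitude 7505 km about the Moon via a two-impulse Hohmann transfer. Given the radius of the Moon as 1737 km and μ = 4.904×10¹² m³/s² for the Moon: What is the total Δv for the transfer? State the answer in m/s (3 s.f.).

Δv_total ≈ 693 m/s

r₁ = 1737 + 419.1 = 2156.1 km = 2.1561×10⁶ m.
r₂ = 1737 + 7505 = 9242.0 km = 9.2420×10⁶ m.
Transfer ellipse a_t = (r₁ + r₂)/2 = 5.699×10⁶ m.
At r₁: circular v_c1 = √(μ/r₁) = 1508 m/s; transfer-perilune v_p = √[μ(2/r₁ − 1/a_t)] = 1921 m/s.
Δv₁ = v_p − v_c1 = 412.4 m/s.
At r₂: circular v_c2 = √(μ/r₂) = 728.4 m/s; transfer-apolune v_a = √[μ(2/r₂ − 1/a_t)] = 448.0 m/s.
Δv₂ = v_c2 − v_a = 280.4 m/s.
Total Δv = Δv₁ + Δv₂ = 692.8 m/s.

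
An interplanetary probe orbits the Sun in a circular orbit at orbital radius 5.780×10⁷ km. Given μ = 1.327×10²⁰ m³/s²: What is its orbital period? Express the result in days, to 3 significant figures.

T ≈ 87.7 days

r = 5.780×10⁷ km = 5.780×10¹⁰ m.
Kepler's third law: T = 2π√(r³/μ) = 2π√((5.780×10¹⁰)³ / 1.327×10²⁰).
r³/μ = 1.455×10¹² s², so T = 2π × 1.206×10⁶ = 7.579×10⁶ s.
Converting: 7.579×10⁶ s ÷ 86400 = 87.72 days.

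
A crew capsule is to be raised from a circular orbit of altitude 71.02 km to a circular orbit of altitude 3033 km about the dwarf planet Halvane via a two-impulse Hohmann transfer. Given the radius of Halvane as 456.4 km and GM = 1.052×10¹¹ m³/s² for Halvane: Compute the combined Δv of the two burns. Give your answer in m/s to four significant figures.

r₁ = 456.4 + 71.02 = 527.42 km = 5.2742×10⁵ m.
r₂ = 456.4 + 3033 = 3489.4 km = 3.4894×10⁶ m.
Transfer ellipse a_t = (r₁ + r₂)/2 = 2.008×10⁶ m.
At r₁: circular v_c1 = √(μ/r₁) = 446.6 m/s; transfer-periapsis v_p = √[μ(2/r₁ − 1/a_t)] = 588.7 m/s.
Δv₁ = v_p − v_c1 = 142.1 m/s.
At r₂: circular v_c2 = √(μ/r₂) = 173.6 m/s; transfer-apoapsis v_a = √[μ(2/r₂ − 1/a_t)] = 88.98 m/s.
Δv₂ = v_c2 − v_a = 84.65 m/s.
Total Δv = Δv₁ + Δv₂ = 226.7 m/s.

Δv_total ≈ 226.7 m/s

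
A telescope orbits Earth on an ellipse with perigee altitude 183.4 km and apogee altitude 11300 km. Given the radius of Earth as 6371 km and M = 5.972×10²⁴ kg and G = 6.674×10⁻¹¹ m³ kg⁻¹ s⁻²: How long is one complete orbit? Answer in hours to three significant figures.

μ = GM = 6.674×10⁻¹¹ × 5.972×10²⁴ = 3.986×10¹⁴ m³/s².
r_p = 6371 + 183.4 = 6554.4 km = 6.5544×10⁶ m.
r_a = 6371 + 11300 = 17671 km = 1.7671×10⁷ m.
Semi-major axis a = (r_p + r_a)/2 = (6554.4 + 17671)/2 = 12113 km = 1.211×10⁷ m.
By Kepler's third law T = 2π√(a³/μ) = 2π × 2.112×10³ = 1.327×10⁴ s.
= 3.685 hours.

T ≈ 3.69 hours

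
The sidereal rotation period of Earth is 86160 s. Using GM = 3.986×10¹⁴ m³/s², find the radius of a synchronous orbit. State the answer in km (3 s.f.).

A synchronous orbit has period T, so by Kepler's third law a = (μT²/4π²)^(1/3).
μT²/4π² = 3.986×10¹⁴ × (8.616×10⁴)² / 39.48 = 7.495×10²² m³.
a = 4.216×10⁷ m = 42163 km.

r_sync ≈ 42200 km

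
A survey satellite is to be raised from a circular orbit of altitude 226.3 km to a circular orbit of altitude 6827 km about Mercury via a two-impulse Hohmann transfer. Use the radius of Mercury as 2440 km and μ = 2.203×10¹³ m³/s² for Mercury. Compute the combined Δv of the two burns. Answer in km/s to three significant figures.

r₁ = 2440 + 226.3 = 2666.3 km = 2.6663×10⁶ m.
r₂ = 2440 + 6827 = 9267.0 km = 9.2670×10⁶ m.
Transfer ellipse a_t = (r₁ + r₂)/2 = 5.967×10⁶ m.
At r₁: circular v_c1 = √(μ/r₁) = 2874 m/s; transfer-periherm v_p = √[μ(2/r₁ − 1/a_t)] = 3582 m/s.
Δv₁ = v_p − v_c1 = 707.8 m/s.
At r₂: circular v_c2 = √(μ/r₂) = 1542 m/s; transfer-apoherm v_a = √[μ(2/r₂ − 1/a_t)] = 1031 m/s.
Δv₂ = v_c2 − v_a = 511.1 m/s.
Total Δv = Δv₁ + Δv₂ = 1219 m/s = 1.219 km/s.

Δv_total ≈ 1.22 km/s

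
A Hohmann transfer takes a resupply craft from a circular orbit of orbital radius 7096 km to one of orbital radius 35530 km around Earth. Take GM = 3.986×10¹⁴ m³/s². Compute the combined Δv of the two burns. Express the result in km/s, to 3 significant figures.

Δv_total ≈ 3.60 km/s

r₁ = 7096 km = 7.096×10⁶ m.
r₂ = 35530 km = 3.553×10⁷ m.
Transfer ellipse a_t = (r₁ + r₂)/2 = 2.131×10⁷ m.
At r₁: circular v_c1 = √(μ/r₁) = 7495 m/s; transfer-perigee v_p = √[μ(2/r₁ − 1/a_t)] = 9677 m/s.
Δv₁ = v_p − v_c1 = 2182 m/s.
At r₂: circular v_c2 = √(μ/r₂) = 3349 m/s; transfer-apogee v_a = √[μ(2/r₂ − 1/a_t)] = 1933 m/s.
Δv₂ = v_c2 − v_a = 1417 m/s.
Total Δv = Δv₁ + Δv₂ = 3599 m/s = 3.599 km/s.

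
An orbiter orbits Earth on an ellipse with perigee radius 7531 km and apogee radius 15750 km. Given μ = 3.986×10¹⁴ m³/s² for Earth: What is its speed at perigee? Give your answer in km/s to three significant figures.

v ≈ 8.46 km/s

Semi-major axis a = (r_p + r_a)/2 = 11640 km = 1.164×10⁷ m.
Vis-viva: v² = μ(2/r − 1/a) = 3.986×10¹⁴ × (2.656×10⁻⁷ − 8.591×10⁻⁸) = 7.161×10⁷ m²/s².
v = 8462 m/s = 8.462 km/s.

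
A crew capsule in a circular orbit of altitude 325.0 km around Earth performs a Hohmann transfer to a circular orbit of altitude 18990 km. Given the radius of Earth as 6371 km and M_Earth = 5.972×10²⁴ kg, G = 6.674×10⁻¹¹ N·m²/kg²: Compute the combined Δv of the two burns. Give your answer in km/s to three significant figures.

Δv_total ≈ 3.39 km/s

μ = GM = 6.674×10⁻¹¹ × 5.972×10²⁴ = 3.986×10¹⁴ m³/s².
r₁ = 6371 + 325.0 = 6696.0 km = 6.6960×10⁶ m.
r₂ = 6371 + 18990 = 25361 km = 2.5361×10⁷ m.
Transfer ellipse a_t = (r₁ + r₂)/2 = 1.603×10⁷ m.
At r₁: circular v_c1 = √(μ/r₁) = 7715 m/s; transfer-perigee v_p = √[μ(2/r₁ − 1/a_t)] = 9705 m/s.
Δv₁ = v_p − v_c1 = 1990 m/s.
At r₂: circular v_c2 = √(μ/r₂) = 3964 m/s; transfer-apogee v_a = √[μ(2/r₂ − 1/a_t)] = 2562 m/s.
Δv₂ = v_c2 − v_a = 1402 m/s.
Total Δv = Δv₁ + Δv₂ = 3392 m/s = 3.392 km/s.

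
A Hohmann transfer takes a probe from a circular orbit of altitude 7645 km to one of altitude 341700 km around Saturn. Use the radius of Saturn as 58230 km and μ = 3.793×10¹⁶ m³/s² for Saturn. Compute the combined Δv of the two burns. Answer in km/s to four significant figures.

r₁ = 58230 + 7645 = 65875 km = 6.5875×10⁷ m.
r₂ = 58230 + 341700 = 399930 km = 3.9993×10⁸ m.
Transfer ellipse a_t = (r₁ + r₂)/2 = 2.329×10⁸ m.
At r₁: circular v_c1 = √(μ/r₁) = 24000 m/s; transfer-perikrone v_p = √[μ(2/r₁ − 1/a_t)] = 31440 m/s.
Δv₁ = v_p − v_c1 = 7448 m/s.
At r₂: circular v_c2 = √(μ/r₂) = 9739 m/s; transfer-apokrone v_a = √[μ(2/r₂ − 1/a_t)] = 5179 m/s.
Δv₂ = v_c2 − v_a = 4559 m/s.
Total Δv = Δv₁ + Δv₂ = 12010 m/s = 12.01 km/s.

Δv_total ≈ 12.01 km/s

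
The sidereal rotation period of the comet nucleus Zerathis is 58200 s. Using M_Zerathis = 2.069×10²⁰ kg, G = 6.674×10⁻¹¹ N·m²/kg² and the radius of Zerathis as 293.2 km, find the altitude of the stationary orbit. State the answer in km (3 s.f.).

μ = GM = 6.674×10⁻¹¹ × 2.069×10²⁰ = 1.381×10¹⁰ m³/s².
A synchronous orbit has period T, so by Kepler's third law a = (μT²/4π²)^(1/3).
μT²/4π² = 1.381×10¹⁰ × (5.820×10⁴)² / 39.48 = 1.185×10¹⁸ m³.
a = 1.058×10⁶ m = 1058.1 km.
Altitude h = a − R = 1058.1 − 293.2 = 764.94 km.

h_sync ≈ 765 km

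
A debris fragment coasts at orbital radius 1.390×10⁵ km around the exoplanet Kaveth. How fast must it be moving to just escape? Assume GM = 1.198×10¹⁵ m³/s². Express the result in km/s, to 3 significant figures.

r = 1.390×10⁵ km = 1.390×10⁸ m.
Escape speed v_esc = √(2μ/r) = √(2 × 1.198×10¹⁵ / 1.390×10⁸) = √(1.724×10⁷) = 4152 m/s.
= 4.152 km/s.

v_esc ≈ 4.15 km/s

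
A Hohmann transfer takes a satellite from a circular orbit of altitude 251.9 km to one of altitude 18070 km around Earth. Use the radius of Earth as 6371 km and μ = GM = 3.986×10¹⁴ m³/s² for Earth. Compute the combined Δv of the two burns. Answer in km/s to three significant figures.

r₁ = 6371 + 251.9 = 6622.9 km = 6.6229×10⁶ m.
r₂ = 6371 + 18070 = 24441 km = 2.4441×10⁷ m.
Transfer ellipse a_t = (r₁ + r₂)/2 = 1.553×10⁷ m.
At r₁: circular v_c1 = √(μ/r₁) = 7758 m/s; transfer-perigee v_p = √[μ(2/r₁ − 1/a_t)] = 9732 m/s.
Δv₁ = v_p − v_c1 = 1974 m/s.
At r₂: circular v_c2 = √(μ/r₂) = 4038 m/s; transfer-apogee v_a = √[μ(2/r₂ − 1/a_t)] = 2637 m/s.
Δv₂ = v_c2 − v_a = 1401 m/s.
Total Δv = Δv₁ + Δv₂ = 3375 m/s = 3.375 km/s.

Δv_total ≈ 3.38 km/s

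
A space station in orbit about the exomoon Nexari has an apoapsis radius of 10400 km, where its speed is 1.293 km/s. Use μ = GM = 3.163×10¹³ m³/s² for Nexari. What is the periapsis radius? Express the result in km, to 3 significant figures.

periapsis radius ≈ 3940 km

r_a = 1.040×10⁷ m.
Specific energy ε = v²/2 − μ/r = -2.205×10⁶ J/kg, so a = −μ/(2ε) = 7.171×10⁶ m.
The apsides satisfy r_p + r_a = 2a, so the periapsis radius is 2a − r_a = 3.942×10⁶ m = 3941.9 km.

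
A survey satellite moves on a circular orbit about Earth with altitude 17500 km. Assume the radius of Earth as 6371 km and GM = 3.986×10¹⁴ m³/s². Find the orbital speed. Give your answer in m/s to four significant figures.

v ≈ 4086 m/s

r = 6371 + 17500 = 23871 km = 2.3871×10⁷ m.
For a circular orbit v = √(μ/r) = √(3.986×10¹⁴ / 2.387×10⁷) = √(1.670×10⁷) = 4086 m/s.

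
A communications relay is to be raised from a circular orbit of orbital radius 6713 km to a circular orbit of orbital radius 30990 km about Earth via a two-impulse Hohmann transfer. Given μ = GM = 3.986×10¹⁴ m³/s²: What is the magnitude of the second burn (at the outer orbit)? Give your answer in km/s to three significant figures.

r₁ = 6713 km = 6.713×10⁶ m.
r₂ = 30990 km = 3.099×10⁷ m.
Transfer ellipse a_t = (r₁ + r₂)/2 = 1.885×10⁷ m.
At r₁: circular v_c1 = √(μ/r₁) = 7706 m/s; transfer-perigee v_p = √[μ(2/r₁ − 1/a_t)] = 9880 m/s.
At r₂: circular v_c2 = √(μ/r₂) = 3586 m/s; transfer-apogee v_a = √[μ(2/r₂ − 1/a_t)] = 2140 m/s.
Δv₂ = v_c2 − v_a = 1446 m/s.
= 1.446 km/s.

Δv ≈ 1.45 km/s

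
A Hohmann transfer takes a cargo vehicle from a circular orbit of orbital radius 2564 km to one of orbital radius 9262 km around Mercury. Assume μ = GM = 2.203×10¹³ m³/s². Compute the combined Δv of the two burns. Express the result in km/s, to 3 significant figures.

r₁ = 2564 km = 2.564×10⁶ m.
r₂ = 9262 km = 9.262×10⁶ m.
Transfer ellipse a_t = (r₁ + r₂)/2 = 5.913×10⁶ m.
At r₁: circular v_c1 = √(μ/r₁) = 2931 m/s; transfer-periherm v_p = √[μ(2/r₁ − 1/a_t)] = 3669 m/s.
Δv₁ = v_p − v_c1 = 737.4 m/s.
At r₂: circular v_c2 = √(μ/r₂) = 1542 m/s; transfer-apoherm v_a = √[μ(2/r₂ − 1/a_t)] = 1016 m/s.
Δv₂ = v_c2 − v_a = 526.7 m/s.
Total Δv = Δv₁ + Δv₂ = 1264 m/s = 1.264 km/s.

Δv_total ≈ 1.26 km/s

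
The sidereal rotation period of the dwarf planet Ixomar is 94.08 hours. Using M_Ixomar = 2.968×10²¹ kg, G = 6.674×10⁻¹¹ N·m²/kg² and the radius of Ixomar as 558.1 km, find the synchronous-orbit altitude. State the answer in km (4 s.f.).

μ = GM = 6.674×10⁻¹¹ × 2.968×10²¹ = 1.981×10¹¹ m³/s².
T = 94.08 hours = 3.387×10⁵ s.
A synchronous orbit has period T, so by Kepler's third law a = (μT²/4π²)^(1/3).
μT²/4π² = 1.981×10¹¹ × (3.387×10⁵)² / 39.48 = 5.756×10²⁰ m³.
a = 8.318×10⁶ m = 8318.2 km.
Altitude h = a − R = 8318.2 − 558.1 = 7760.1 km.

h_sync ≈ 7760 km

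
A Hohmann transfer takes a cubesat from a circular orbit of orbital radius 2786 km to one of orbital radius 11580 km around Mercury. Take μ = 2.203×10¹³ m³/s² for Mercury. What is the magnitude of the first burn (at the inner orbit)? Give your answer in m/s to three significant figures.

Δv ≈ 758 m/s

r₁ = 2786 km = 2.786×10⁶ m.
r₂ = 11580 km = 1.158×10⁷ m.
Transfer ellipse a_t = (r₁ + r₂)/2 = 7.183×10⁶ m.
At r₁: circular v_c1 = √(μ/r₁) = 2812 m/s; transfer-periherm v_p = √[μ(2/r₁ − 1/a_t)] = 3570 m/s.
Δv₁ = v_p − v_c1 = 758.4 m/s.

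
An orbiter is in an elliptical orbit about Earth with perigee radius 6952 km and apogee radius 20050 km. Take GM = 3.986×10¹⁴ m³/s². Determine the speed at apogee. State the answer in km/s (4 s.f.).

Semi-major axis a = (r_p + r_a)/2 = 13501 km = 1.350×10⁷ m.
Vis-viva: v² = μ(2/r − 1/a) = 3.986×10¹⁴ × (9.975×10⁻⁸ − 7.407×10⁻⁸) = 1.024×10⁷ m²/s².
v = 3200 m/s = 3.200 km/s.

v ≈ 3.200 km/s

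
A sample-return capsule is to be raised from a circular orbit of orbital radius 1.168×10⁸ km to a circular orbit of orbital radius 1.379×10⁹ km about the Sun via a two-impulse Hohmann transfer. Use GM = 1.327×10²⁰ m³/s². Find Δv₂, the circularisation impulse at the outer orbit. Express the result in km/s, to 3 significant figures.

r₁ = 1.168×10⁸ km = 1.168×10¹¹ m.
r₂ = 1.379×10⁹ km = 1.379×10¹² m.
Transfer ellipse a_t = (r₁ + r₂)/2 = 7.479×10¹¹ m.
At r₁: circular v_c1 = √(μ/r₁) = 33710 m/s; transfer-perihelion v_p = √[μ(2/r₁ − 1/a_t)] = 45770 m/s.
At r₂: circular v_c2 = √(μ/r₂) = 9810 m/s; transfer-aphelion v_a = √[μ(2/r₂ − 1/a_t)] = 3877 m/s.
Δv₂ = v_c2 − v_a = 5933 m/s.
= 5.933 km/s.

Δv ≈ 5.93 km/s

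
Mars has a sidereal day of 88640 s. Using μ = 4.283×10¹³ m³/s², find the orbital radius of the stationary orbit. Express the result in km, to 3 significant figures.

r_sync ≈ 20400 km

A synchronous orbit has period T, so by Kepler's third law a = (μT²/4π²)^(1/3).
μT²/4π² = 4.283×10¹³ × (8.864×10⁴)² / 39.48 = 8.524×10²¹ m³.
a = 2.043×10⁷ m = 20428 km.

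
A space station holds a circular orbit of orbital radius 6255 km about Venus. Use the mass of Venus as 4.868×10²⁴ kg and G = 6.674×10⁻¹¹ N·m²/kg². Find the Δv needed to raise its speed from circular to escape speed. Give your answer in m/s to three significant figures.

Δv ≈ 2990 m/s

μ = GM = 6.674×10⁻¹¹ × 4.868×10²⁴ = 3.249×10¹⁴ m³/s².
r = 6255 km = 6.255×10⁶ m.
Circular speed v_c = √(μ/r) = 7207 m/s.
Escape speed v_esc = √(2μ/r) = √2 × v_c = 10190 m/s.
Δv = v_esc − v_c = 2985 m/s.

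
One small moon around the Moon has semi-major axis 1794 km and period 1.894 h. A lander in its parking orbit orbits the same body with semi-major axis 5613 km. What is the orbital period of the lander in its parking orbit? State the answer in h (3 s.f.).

Kepler's third law: T² ∝ a³, so T₂ = T₁ (a₂/a₁)^(3/2).
a₂/a₁ = 3.129, (a₂/a₁)^(3/2) = 5.534.
T₂ = 1.894 × 5.534 = 10.48 h.

T₂ ≈ 10.5 h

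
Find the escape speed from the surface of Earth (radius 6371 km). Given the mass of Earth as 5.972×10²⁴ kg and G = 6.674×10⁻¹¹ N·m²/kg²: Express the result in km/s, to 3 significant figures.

μ = GM = 6.674×10⁻¹¹ × 5.972×10²⁴ = 3.986×10¹⁴ m³/s².
r = R = 6.371×10⁶ m.
Escape speed v_esc = √(2μ/r) = √(2 × 3.986×10¹⁴ / 6.371×10⁶) = √(1.251×10⁸) = 11190 m/s.
= 11.19 km/s.

v_esc ≈ 11.2 km/s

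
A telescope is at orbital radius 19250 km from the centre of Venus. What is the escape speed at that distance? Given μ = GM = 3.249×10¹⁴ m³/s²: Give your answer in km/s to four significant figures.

r = 19250 km = 1.925×10⁷ m.
Escape speed v_esc = √(2μ/r) = √(2 × 3.249×10¹⁴ / 1.925×10⁷) = √(3.376×10⁷) = 5810 m/s.
= 5.810 km/s.

v_esc ≈ 5.810 km/s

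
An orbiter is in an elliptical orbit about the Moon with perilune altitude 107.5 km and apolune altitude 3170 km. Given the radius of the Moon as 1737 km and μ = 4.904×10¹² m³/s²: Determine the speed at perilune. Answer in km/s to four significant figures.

v ≈ 1.966 km/s

r_p = 1737 + 107.5 = 1844.5 km = 1.8445×10⁶ m.
r_a = 1737 + 3170 = 4907.0 km = 4.9070×10⁶ m.
Semi-major axis a = (r_p + r_a)/2 = 3375.8 km = 3.376×10⁶ m.
Vis-viva: v² = μ(2/r − 1/a) = 4.904×10¹² × (1.084×10⁻⁶ − 2.962×10⁻⁷) = 3.865×10⁶ m²/s².
v = 1966 m/s = 1.966 km/s.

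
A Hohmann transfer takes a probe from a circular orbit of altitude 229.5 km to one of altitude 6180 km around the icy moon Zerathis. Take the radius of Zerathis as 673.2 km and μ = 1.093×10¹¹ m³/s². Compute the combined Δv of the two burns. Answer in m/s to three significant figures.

r₁ = 673.2 + 229.5 = 902.70 km = 9.0270×10⁵ m.
r₂ = 673.2 + 6180 = 6853.2 km = 6.8532×10⁶ m.
Transfer ellipse a_t = (r₁ + r₂)/2 = 3.878×10⁶ m.
At r₁: circular v_c1 = √(μ/r₁) = 348.0 m/s; transfer-periapsis v_p = √[μ(2/r₁ − 1/a_t)] = 462.6 m/s.
Δv₁ = v_p − v_c1 = 114.6 m/s.
At r₂: circular v_c2 = √(μ/r₂) = 126.3 m/s; transfer-apoapsis v_a = √[μ(2/r₂ − 1/a_t)] = 60.93 m/s.
Δv₂ = v_c2 − v_a = 65.36 m/s.
Total Δv = Δv₁ + Δv₂ = 180.0 m/s.

Δv_total ≈ 180 m/s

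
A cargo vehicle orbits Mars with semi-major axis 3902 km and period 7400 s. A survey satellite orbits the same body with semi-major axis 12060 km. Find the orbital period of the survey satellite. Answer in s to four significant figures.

T₂ ≈ 40210 s

Kepler's third law: T² ∝ a³, so T₂ = T₁ (a₂/a₁)^(3/2).
a₂/a₁ = 3.091, (a₂/a₁)^(3/2) = 5.434.
T₂ = 7400 × 5.434 = 40210 s.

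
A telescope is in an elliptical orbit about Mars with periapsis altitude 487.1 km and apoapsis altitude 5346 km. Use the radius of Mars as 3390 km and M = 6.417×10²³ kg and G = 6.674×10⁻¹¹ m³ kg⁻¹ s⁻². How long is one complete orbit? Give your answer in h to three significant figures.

T ≈ 4.22 h

μ = GM = 6.674×10⁻¹¹ × 6.417×10²³ = 4.283×10¹³ m³/s².
r_p = 3390 + 487.1 = 3877.1 km = 3.8771×10⁶ m.
r_a = 3390 + 5346 = 8736.0 km = 8.7360×10⁶ m.
Semi-major axis a = (r_p + r_a)/2 = (3877.1 + 8736.0)/2 = 6306.6 km = 6.307×10⁶ m.
By Kepler's third law T = 2π√(a³/μ) = 2π × 2.420×10³ = 1.521×10⁴ s.
= 4.224 h.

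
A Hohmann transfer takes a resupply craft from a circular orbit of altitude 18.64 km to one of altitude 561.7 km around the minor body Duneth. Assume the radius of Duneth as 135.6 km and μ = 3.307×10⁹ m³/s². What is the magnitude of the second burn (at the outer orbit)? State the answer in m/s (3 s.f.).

Δv ≈ 27.4 m/s

r₁ = 135.6 + 18.64 = 154.24 km = 1.5424×10⁵ m.
r₂ = 135.6 + 561.7 = 697.30 km = 6.9730×10⁵ m.
Transfer ellipse a_t = (r₁ + r₂)/2 = 4.258×10⁵ m.
At r₁: circular v_c1 = √(μ/r₁) = 146.4 m/s; transfer-periapsis v_p = √[μ(2/r₁ − 1/a_t)] = 187.4 m/s.
At r₂: circular v_c2 = √(μ/r₂) = 68.87 m/s; transfer-apoapsis v_a = √[μ(2/r₂ − 1/a_t)] = 41.45 m/s.
Δv₂ = v_c2 − v_a = 27.42 m/s.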